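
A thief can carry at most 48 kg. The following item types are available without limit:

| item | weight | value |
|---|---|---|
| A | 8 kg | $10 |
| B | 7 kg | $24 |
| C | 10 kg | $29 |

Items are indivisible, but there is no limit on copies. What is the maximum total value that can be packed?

$154

Best value-per-unit is B at 24/7; filling with it alone gives 6×24 = 144.
Optimal mix: 4×B + 2×C → weight 48, value 154.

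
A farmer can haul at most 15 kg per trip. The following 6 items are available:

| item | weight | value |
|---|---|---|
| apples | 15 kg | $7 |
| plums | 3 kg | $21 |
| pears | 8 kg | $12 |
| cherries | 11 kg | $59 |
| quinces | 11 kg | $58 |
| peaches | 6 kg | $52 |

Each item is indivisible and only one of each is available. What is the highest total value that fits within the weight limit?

$80

This is a 0/1 knapsack; check combinations near the capacity.
- plums+cherries: weight 3+11=14, value 21+59=80
- plums+quinces: weight 3+11=14, value 21+58=79
- plums+peaches: weight 3+6=9, value 21+52=73
- pears+peaches: weight 8+6=14, value 12+52=64
- cherries: weight 11, value 59
Best: $80.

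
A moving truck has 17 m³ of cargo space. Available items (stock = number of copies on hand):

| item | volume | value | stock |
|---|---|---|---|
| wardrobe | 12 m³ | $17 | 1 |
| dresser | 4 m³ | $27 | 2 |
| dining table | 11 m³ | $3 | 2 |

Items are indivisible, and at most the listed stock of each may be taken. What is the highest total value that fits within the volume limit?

Top feasible selections:
- 2×dresser: volume 8, value 54
- 1×wardrobe + 1×dresser: volume 16, value 44
- 1×dresser + 1×dining table: volume 15, value 30
- 1×dresser: volume 4, value 27
Best: $54.

$54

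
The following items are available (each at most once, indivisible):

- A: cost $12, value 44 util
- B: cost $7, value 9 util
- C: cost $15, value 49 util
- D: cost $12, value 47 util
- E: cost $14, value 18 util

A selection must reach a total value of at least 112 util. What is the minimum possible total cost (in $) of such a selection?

39

Subsets with value ≥ 112, sorted by total cost:
- A+C+D: cost 39, value 140
- C+D+E: cost 41, value 114
- A+B+D+E: cost 45, value 118
- A+B+C+D: cost 46, value 149
Minimum cost: 39 $.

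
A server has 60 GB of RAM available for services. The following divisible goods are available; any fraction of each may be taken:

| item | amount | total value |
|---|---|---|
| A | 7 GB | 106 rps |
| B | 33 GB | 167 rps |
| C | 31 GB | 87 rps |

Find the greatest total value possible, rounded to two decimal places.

Take in order of value per unit:
- A (106/7 per unit): all 7 → value 106, running total 106.00
- B (167/33 per unit): all 33 → value 167, running total 273.00
- C (87/31 per unit): 20 of 31 → value 20×87/31 = 56.1290, running total 329.13
Total 329.13.

329.13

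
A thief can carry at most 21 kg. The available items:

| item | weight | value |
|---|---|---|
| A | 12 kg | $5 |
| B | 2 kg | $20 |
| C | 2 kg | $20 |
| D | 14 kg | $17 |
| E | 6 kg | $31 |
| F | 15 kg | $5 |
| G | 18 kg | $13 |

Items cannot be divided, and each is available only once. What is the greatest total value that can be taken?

Check high-value combinations within 21 kg:
- B+C+E: weight 2+2+6=10, value 20+20+31=71
- B+C+D: weight 2+2+14=18, value 20+20+17=57
- A+B+E: weight 12+2+6=20, value 5+20+31=56
- A+C+E: weight 12+2+6=20, value 5+20+31=56
Best: $71.

$71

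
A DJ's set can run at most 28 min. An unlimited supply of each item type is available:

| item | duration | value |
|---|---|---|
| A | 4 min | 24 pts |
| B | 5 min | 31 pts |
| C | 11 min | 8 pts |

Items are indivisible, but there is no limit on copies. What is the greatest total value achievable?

Best value-per-unit is B at 31/5; filling with it alone gives 5×31 = 155.
Optimal mix: 2×A + 4×B → duration 28, value 172.

172 pts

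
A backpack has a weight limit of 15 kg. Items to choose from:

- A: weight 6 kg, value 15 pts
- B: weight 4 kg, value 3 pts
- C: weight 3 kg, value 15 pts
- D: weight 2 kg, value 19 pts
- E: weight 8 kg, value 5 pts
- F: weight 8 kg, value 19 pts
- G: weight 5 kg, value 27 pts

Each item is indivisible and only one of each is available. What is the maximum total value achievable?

65 pts

This is a 0/1 knapsack; check combinations near the capacity.
- D+F+G: weight 2+8+5=15, value 19+19+27=65
- B+C+D+G: weight 4+3+2+5=14, value 3+15+19+27=64
- C+D+G: weight 3+2+5=10, value 15+19+27=61
- A+D+G: weight 6+2+5=13, value 15+19+27=61
Best: 65 pts.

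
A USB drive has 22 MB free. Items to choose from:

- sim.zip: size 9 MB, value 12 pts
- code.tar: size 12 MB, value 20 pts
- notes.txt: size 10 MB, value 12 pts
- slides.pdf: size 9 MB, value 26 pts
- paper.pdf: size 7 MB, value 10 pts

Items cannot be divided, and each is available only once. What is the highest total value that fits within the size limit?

46 pts

Check high-value combinations within 22 MB:
- code.tar+slides.pdf: size 12+9=21, value 20+26=46
- sim.zip+slides.pdf: size 9+9=18, value 12+26=38
- notes.txt+slides.pdf: size 10+9=19, value 12+26=38
Best: 46 pts.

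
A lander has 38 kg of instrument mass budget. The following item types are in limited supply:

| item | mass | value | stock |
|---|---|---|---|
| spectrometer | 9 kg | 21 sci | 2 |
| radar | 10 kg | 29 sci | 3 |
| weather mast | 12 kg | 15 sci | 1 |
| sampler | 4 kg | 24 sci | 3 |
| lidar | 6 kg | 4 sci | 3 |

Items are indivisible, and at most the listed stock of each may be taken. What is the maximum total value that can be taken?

Best selections within mass 38 and stock limits:
- 3×radar + 2×sampler: mass 38, value 135
- 2×radar + 3×sampler + 1×lidar: mass 38, value 134
- 2×radar + 3×sampler: mass 32, value 130
Best: 135 sci.

135 sci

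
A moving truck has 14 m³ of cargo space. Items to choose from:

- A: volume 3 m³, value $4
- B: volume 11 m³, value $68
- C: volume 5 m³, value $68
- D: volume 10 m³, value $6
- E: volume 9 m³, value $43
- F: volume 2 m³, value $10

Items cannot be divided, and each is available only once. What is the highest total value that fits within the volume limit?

Check high-value combinations within 14 m³:
- C+E: volume 5+9=14, value 68+43=111
- A+C+F: volume 3+5+2=10, value 4+68+10=82
- C+F: volume 5+2=7, value 68+10=78
- B+F: volume 11+2=13, value 68+10=78
Best: $111.

$111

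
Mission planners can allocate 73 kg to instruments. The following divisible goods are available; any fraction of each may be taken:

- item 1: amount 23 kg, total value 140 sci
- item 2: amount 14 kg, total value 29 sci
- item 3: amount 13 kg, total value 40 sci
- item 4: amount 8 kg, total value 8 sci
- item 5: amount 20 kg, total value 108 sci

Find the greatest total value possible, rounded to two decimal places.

320.00

Take in order of value per unit:
- item 1 (140/23 per unit): all 23 → value 140, running total 140.00
- item 5 (108/20 per unit): all 20 → value 108, running total 248.00
- item 3 (40/13 per unit): all 13 → value 40, running total 288.00
- item 2 (29/14 per unit): all 14 → value 29, running total 317.00
- item 4 (8/8 per unit): 3 of 8 → value 3×8/8 = 3.0000, running total 320.00
Total 320.00.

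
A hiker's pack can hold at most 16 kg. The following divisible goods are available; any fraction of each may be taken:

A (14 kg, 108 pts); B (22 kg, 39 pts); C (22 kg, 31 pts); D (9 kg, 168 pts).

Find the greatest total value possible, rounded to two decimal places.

Take in order of value per unit:
- D (168/9 per unit): all 9 → value 168, running total 168.00
- A (108/14 per unit): 7 of 14 → value 7×108/14 = 54.0000, running total 222.00
Total 222.00.

222.00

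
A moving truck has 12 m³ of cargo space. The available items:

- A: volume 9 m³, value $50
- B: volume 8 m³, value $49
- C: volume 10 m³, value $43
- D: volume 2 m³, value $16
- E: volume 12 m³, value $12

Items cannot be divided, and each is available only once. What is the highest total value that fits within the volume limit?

Check high-value combinations within 12 m³:
- A+D: volume 9+2=11, value 50+16=66
- B+D: volume 8+2=10, value 49+16=65
- C+D: volume 10+2=12, value 43+16=59
- A: volume 9, value 50
- B: volume 8, value 49
Best: $66.

$66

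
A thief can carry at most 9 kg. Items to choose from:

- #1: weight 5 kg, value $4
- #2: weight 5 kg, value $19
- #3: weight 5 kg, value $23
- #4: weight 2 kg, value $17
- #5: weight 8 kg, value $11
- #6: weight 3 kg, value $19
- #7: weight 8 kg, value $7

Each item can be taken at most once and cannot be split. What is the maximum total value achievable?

$42

This is a 0/1 knapsack; check combinations near the capacity.
- #3+#6: weight 5+3=8, value 23+19=42
- #3+#4: weight 5+2=7, value 23+17=40
- #2+#6: weight 5+3=8, value 19+19=38
- #4+#6: weight 2+3=5, value 17+19=36
Best: $42.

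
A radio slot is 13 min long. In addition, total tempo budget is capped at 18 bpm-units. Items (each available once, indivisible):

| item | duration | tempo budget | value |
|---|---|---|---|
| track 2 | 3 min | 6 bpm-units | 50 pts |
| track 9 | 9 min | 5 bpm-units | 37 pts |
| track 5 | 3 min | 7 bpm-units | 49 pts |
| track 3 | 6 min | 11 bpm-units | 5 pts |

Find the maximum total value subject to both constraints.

99 pts

Feasible sets respecting both limits:
- track 2+track 5: duration 6, tempo budget 13, value 99
- track 2+track 9: duration 12, tempo budget 11, value 87
- track 9+track 5: duration 12, tempo budget 12, value 86
- track 2+track 3: duration 9, tempo budget 17, value 55
Best: 99 pts.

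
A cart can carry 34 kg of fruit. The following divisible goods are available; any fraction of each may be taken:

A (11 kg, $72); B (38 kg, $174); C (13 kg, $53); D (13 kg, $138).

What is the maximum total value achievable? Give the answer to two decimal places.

Take in order of value per unit:
- D (138/13 per unit): all 13 → value 138, running total 138.00
- A (72/11 per unit): all 11 → value 72, running total 210.00
- B (174/38 per unit): 10 of 38 → value 10×174/38 = 45.7895, running total 255.79
Total 255.79.

255.79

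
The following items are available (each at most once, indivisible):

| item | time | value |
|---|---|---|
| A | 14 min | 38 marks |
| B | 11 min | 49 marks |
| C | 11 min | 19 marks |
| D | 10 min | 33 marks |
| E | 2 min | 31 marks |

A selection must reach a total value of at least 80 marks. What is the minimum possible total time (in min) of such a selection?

Subsets with value ≥ 80, sorted by total time:
- B+E: time 13, value 80
- B+D: time 21, value 82
- B+D+E: time 23, value 113
Minimum time: 13 min.

13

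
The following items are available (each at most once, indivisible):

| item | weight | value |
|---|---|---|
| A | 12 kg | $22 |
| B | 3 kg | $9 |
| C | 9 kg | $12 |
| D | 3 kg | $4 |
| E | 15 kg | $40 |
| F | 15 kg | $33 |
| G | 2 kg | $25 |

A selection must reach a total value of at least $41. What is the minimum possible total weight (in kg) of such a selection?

14

Subsets with value ≥ 41, sorted by total weight:
- A+G: weight 14, value 47
- B+C+G: weight 14, value 46
- C+D+G: weight 14, value 41
Minimum weight: 14 kg.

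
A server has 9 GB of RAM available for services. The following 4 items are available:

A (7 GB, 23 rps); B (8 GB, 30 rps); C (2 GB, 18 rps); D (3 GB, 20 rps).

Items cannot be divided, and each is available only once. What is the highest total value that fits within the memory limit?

41 rps

This is a 0/1 knapsack; check combinations near the capacity.
- A+C: memory 7+2=9, value 23+18=41
- C+D: memory 2+3=5, value 18+20=38
- B: memory 8, value 30
- A: memory 7, value 23
Best: 41 rps.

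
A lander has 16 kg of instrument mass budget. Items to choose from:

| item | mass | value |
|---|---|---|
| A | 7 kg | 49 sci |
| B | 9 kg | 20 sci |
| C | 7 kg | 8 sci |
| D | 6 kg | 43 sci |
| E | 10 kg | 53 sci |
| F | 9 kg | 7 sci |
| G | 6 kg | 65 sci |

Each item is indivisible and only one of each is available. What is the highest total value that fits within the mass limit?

Check high-value combinations within 16 kg:
- E+G: mass 10+6=16, value 53+65=118
- A+G: mass 7+6=13, value 49+65=114
- D+G: mass 6+6=12, value 43+65=108
- D+E: mass 6+10=16, value 43+53=96
Best: 118 sci.

118 sci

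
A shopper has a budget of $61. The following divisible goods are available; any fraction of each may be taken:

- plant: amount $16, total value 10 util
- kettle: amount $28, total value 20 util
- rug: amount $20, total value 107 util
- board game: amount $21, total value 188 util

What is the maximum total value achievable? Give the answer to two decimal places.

309.29

Take in order of value per unit:
- board game (188/21 per unit): all 21 → value 188, running total 188.00
- rug (107/20 per unit): all 20 → value 107, running total 295.00
- kettle (20/28 per unit): 20 of 28 → value 20×20/28 = 14.2857, running total 309.29
Total 309.29.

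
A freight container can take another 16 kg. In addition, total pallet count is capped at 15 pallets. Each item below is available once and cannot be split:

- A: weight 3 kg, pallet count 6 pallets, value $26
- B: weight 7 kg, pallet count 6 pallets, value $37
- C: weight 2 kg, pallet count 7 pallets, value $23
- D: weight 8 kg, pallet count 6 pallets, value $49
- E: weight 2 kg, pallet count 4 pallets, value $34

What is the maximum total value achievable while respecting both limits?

$86

Feasible sets respecting both limits:
- B+D: weight 15, pallet count 12, value 86
- D+E: weight 10, pallet count 10, value 83
- A+D: weight 11, pallet count 12, value 75
- C+D: weight 10, pallet count 13, value 72
Best: $86.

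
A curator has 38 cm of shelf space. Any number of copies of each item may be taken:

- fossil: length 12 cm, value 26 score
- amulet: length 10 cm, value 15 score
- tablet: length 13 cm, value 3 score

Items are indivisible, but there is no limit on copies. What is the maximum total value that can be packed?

Best value-per-unit is fossil at 26/12, and filling with it alone uses length 3×12=36. No mix of the others beats 3×26 = 78.

78 score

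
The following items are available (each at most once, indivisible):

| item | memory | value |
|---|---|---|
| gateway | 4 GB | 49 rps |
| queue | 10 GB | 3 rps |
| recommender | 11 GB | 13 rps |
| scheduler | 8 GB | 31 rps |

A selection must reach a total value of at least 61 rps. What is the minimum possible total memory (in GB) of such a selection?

12

Subsets with value ≥ 61, sorted by total memory:
- gateway+scheduler: memory 12, value 80
- gateway+recommender: memory 15, value 62
Minimum memory: 12 GB.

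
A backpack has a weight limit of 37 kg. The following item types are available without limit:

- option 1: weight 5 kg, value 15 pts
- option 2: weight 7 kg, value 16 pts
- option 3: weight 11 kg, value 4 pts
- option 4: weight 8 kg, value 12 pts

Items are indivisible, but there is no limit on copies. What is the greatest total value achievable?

106 pts

Best value-per-unit is option 1 at 15/5; filling with it alone gives 7×15 = 105.
Optimal mix: 6×option 1 + 1×option 2 → weight 37, value 106.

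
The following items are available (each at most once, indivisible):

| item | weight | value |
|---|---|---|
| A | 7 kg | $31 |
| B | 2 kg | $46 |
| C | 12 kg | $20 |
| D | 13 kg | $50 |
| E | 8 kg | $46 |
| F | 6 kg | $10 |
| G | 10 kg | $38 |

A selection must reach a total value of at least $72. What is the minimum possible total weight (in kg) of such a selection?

Subsets with value ≥ 72, sorted by total weight:
- A+B: weight 9, value 77
- B+E: weight 10, value 92
- B+G: weight 12, value 84
- B+D: weight 15, value 96
Minimum weight: 9 kg.

9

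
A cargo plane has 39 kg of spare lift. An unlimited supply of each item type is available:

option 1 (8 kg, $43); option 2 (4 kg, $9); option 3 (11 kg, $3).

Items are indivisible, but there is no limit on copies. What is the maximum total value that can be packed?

Best value-per-unit is option 1 at 43/8; filling with it alone gives 4×43 = 172.
Optimal mix: 4×option 1 + 1×option 2 → weight 36, value 181.

$181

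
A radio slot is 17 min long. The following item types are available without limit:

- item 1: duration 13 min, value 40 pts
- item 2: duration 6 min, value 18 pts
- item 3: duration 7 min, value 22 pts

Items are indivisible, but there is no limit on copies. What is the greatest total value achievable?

Best value-per-unit is item 3 at 22/7, and filling with it alone uses duration 2×7=14. No mix of the others beats 2×22 = 44.

44 pts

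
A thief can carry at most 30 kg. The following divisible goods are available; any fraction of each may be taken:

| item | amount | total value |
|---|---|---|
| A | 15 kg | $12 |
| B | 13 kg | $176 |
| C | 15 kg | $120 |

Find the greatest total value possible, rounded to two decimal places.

297.60

Take in order of value per unit:
- B (176/13 per unit): all 13 → value 176, running total 176.00
- C (120/15 per unit): all 15 → value 120, running total 296.00
- A (12/15 per unit): 2 of 15 → value 2×12/15 = 1.6000, running total 297.60
Total 297.60.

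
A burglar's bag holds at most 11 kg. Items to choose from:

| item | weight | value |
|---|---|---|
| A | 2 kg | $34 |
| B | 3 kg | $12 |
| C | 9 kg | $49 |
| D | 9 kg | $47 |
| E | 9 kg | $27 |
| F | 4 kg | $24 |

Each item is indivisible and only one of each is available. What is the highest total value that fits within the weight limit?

Check high-value combinations within 11 kg:
- A+C: weight 2+9=11, value 34+49=83
- A+D: weight 2+9=11, value 34+47=81
- A+B+F: weight 2+3+4=9, value 34+12+24=70
- A+E: weight 2+9=11, value 34+27=61
Best: $83.

$83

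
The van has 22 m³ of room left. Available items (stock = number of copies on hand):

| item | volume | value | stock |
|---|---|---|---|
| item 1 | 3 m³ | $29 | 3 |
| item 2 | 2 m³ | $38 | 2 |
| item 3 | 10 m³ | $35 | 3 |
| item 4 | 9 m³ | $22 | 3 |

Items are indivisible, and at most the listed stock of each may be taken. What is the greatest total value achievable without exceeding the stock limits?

$185

Best selections within volume 22 and stock limits:
- 3×item 1 + 2×item 2 + 1×item 4: volume 22, value 185
- 2×item 1 + 2×item 2 + 1×item 3: volume 20, value 169
Best: $185.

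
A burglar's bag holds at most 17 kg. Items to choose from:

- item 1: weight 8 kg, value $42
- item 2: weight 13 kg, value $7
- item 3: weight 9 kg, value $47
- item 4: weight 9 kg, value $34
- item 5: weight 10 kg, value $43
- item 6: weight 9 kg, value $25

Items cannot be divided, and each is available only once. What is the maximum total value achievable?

Check high-value combinations within 17 kg:
- item 1+item 3: weight 8+9=17, value 42+47=89
- item 1+item 4: weight 8+9=17, value 42+34=76
- item 1+item 6: weight 8+9=17, value 42+25=67
Best: $89.

$89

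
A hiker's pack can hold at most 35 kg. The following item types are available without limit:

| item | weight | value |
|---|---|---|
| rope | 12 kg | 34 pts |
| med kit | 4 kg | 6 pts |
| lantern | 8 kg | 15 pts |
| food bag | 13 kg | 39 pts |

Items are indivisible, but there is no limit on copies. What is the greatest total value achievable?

Best value-per-unit is food bag at 39/13; filling with it alone gives 2×39 = 78.
Optimal mix: 1×lantern + 2×food bag → weight 34, value 93.

93 pts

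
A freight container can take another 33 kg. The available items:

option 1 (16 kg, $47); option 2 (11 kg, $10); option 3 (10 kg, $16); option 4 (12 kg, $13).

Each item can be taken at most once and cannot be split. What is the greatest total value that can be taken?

This is a 0/1 knapsack; check combinations near the capacity.
- option 1+option 3: weight 16+10=26, value 47+16=63
- option 1+option 4: weight 16+12=28, value 47+13=60
- option 1+option 2: weight 16+11=27, value 47+10=57
- option 1: weight 16, value 47
Best: $63.

$63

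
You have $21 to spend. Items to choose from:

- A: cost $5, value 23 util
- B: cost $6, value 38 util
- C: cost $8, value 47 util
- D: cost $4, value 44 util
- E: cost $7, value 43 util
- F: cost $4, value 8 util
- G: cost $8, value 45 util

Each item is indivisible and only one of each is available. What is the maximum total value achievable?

Check high-value combinations within $21:
- C+D+G: cost 8+4+8=20, value 47+44+45=136
- C+D+E: cost 8+4+7=19, value 47+44+43=134
- B+D+E+F: cost 6+4+7+4=21, value 38+44+43+8=133
- D+E+G: cost 4+7+8=19, value 44+43+45=132
Best: 136 util.

136 util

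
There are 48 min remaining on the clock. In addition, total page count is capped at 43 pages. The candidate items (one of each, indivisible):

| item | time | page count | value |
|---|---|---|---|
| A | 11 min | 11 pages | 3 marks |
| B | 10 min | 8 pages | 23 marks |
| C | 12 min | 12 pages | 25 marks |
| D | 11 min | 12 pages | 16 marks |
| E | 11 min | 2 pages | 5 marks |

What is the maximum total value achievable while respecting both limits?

69 marks

Feasible sets respecting both limits:
- B+C+D+E: time 44, page count 34, value 69
- A+B+C+D: time 44, page count 43, value 67
- B+C+D: time 33, page count 32, value 64
- A+B+C+E: time 44, page count 33, value 56
Best: 69 marks.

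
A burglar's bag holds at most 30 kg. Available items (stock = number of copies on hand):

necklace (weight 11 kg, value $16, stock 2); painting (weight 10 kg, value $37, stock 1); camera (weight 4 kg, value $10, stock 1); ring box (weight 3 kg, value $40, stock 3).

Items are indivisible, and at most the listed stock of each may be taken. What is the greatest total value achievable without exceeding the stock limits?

Top feasible selections:
- 1×necklace + 1×painting + 3×ring box: weight 30, value 173
- 1×painting + 1×camera + 3×ring box: weight 23, value 167
Best: $173.

$173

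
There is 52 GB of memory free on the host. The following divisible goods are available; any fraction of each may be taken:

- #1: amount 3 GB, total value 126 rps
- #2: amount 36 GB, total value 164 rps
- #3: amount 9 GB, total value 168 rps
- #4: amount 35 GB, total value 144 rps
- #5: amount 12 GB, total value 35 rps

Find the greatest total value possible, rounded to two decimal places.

474.46

Take in order of value per unit:
- #1 (126/3 per unit): all 3 → value 126, running total 126.00
- #3 (168/9 per unit): all 9 → value 168, running total 294.00
- #2 (164/36 per unit): all 36 → value 164, running total 458.00
- #4 (144/35 per unit): 4 of 35 → value 4×144/35 = 16.4571, running total 474.46
Total 474.46.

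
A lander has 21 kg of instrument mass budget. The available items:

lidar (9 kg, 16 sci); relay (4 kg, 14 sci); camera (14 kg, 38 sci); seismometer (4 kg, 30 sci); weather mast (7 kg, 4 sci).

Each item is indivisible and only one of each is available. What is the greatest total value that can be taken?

Check high-value combinations within 21 kg:
- camera+seismometer: mass 14+4=18, value 38+30=68
- lidar+relay+seismometer: mass 9+4+4=17, value 16+14+30=60
- relay+camera: mass 4+14=18, value 14+38=52
- lidar+seismometer+weather mast: mass 9+4+7=20, value 16+30+4=50
- relay+seismometer+weather mast: mass 4+4+7=15, value 14+30+4=48
Best: 68 sci.

68 sci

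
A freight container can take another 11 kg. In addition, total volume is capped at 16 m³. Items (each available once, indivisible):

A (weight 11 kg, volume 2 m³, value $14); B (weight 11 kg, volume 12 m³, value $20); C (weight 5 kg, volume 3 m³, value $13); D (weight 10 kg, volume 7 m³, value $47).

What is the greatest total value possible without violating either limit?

$47

Feasible sets respecting both limits:
- D: weight 10, volume 7, value 47
- B: weight 11, volume 12, value 20
- A: weight 11, volume 2, value 14
Best: $47.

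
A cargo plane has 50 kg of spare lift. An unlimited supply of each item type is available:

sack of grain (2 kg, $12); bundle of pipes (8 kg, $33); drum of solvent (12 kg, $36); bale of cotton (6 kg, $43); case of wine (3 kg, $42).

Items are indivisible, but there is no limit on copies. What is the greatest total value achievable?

Best value-per-unit is case of wine at 42/3; filling with it alone gives 16×42 = 672.
Optimal mix: 1×sack of grain + 16×case of wine → weight 50, value 684.

$684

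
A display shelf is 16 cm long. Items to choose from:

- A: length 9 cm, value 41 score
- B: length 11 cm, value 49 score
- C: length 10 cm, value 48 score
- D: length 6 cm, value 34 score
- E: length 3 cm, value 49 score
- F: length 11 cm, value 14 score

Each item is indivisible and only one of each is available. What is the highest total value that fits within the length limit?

98 score

This is a 0/1 knapsack; check combinations near the capacity.
- B+E: length 11+3=14, value 49+49=98
- C+E: length 10+3=13, value 48+49=97
- A+E: length 9+3=12, value 41+49=90
- D+E: length 6+3=9, value 34+49=83
Best: 98 score.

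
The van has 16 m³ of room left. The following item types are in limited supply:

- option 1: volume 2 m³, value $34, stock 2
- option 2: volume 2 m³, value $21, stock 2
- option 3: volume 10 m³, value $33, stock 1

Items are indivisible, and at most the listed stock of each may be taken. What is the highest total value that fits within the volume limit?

Top feasible selections:
- 2×option 1 + 1×option 2 + 1×option 3: volume 16, value 122
- 2×option 1 + 2×option 2: volume 8, value 110
- 1×option 1 + 2×option 2 + 1×option 3: volume 16, value 109
Best: $122.

$122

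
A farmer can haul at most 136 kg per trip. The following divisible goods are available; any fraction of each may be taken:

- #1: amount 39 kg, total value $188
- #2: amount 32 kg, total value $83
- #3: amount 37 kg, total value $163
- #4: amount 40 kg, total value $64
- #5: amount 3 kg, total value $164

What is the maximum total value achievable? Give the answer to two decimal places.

638.00

Take in order of value per unit:
- #5 (164/3 per unit): all 3 → value 164, running total 164.00
- #1 (188/39 per unit): all 39 → value 188, running total 352.00
- #3 (163/37 per unit): all 37 → value 163, running total 515.00
- #2 (83/32 per unit): all 32 → value 83, running total 598.00
- #4 (64/40 per unit): 25 of 40 → value 25×64/40 = 40.0000, running total 638.00
Total 638.00.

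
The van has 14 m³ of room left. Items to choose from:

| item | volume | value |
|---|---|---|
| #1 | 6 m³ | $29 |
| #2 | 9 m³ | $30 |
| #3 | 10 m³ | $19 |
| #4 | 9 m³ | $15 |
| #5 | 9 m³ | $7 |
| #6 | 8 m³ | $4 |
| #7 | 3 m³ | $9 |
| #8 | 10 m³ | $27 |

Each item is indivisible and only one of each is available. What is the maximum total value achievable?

Check high-value combinations within 14 m³:
- #2+#7: volume 9+3=12, value 30+9=39
- #1+#7: volume 6+3=9, value 29+9=38
- #7+#8: volume 3+10=13, value 9+27=36
Best: $39.

$39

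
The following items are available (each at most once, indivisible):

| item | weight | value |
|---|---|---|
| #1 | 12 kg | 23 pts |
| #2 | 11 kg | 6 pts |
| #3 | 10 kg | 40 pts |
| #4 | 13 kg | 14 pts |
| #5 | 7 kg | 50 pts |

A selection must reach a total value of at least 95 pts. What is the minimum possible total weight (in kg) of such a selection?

Subsets with value ≥ 95, sorted by total weight:
- #2+#3+#5: weight 28, value 96
- #1+#3+#5: weight 29, value 113
- #3+#4+#5: weight 30, value 104
- #1+#2+#3+#5: weight 40, value 119
Minimum weight: 28 kg.

28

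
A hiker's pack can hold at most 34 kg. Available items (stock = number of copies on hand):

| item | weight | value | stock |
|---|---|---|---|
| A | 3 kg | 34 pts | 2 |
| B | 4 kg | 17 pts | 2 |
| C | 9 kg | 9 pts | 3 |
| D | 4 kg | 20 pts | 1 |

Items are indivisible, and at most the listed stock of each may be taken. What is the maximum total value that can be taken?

131 pts

Best selections within weight 34 and stock limits:
- 2×A + 2×B + 1×C + 1×D: weight 27, value 131
- 2×A + 1×B + 2×C + 1×D: weight 32, value 123
Best: 131 pts.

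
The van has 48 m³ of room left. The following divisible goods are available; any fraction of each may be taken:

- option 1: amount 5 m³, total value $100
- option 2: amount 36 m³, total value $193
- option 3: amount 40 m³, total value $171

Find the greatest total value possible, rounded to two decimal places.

322.93

Take in order of value per unit:
- option 1 (100/5 per unit): all 5 → value 100, running total 100.00
- option 2 (193/36 per unit): all 36 → value 193, running total 293.00
- option 3 (171/40 per unit): 7 of 40 → value 7×171/40 = 29.9250, running total 322.93
Total 322.93.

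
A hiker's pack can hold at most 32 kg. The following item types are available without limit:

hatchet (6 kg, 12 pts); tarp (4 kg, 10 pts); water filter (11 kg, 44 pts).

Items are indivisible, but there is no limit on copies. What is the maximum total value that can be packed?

Best value-per-unit is water filter at 44/11; filling with it alone gives 2×44 = 88.
Optimal mix: 1×hatchet + 1×tarp + 2×water filter → weight 32, value 110.

110 pts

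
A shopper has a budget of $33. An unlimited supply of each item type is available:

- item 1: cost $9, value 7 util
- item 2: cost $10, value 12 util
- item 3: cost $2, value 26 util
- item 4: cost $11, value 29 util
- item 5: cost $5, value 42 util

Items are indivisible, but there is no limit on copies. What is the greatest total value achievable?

416 util

Best value-per-unit is item 3 at 26/2, and filling with it alone uses cost 16×2=32. No mix of the others beats 16×26 = 416.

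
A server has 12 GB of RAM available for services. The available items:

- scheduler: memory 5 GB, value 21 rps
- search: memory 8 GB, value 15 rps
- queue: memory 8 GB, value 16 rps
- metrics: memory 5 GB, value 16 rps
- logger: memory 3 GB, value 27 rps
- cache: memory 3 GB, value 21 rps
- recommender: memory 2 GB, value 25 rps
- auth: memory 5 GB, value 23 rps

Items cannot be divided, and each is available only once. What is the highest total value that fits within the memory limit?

75 rps

Check high-value combinations within 12 GB:
- logger+recommender+auth: memory 3+2+5=10, value 27+25+23=75
- logger+cache+recommender: memory 3+3+2=8, value 27+21+25=73
- scheduler+logger+recommender: memory 5+3+2=10, value 21+27+25=73
Best: 75 rps.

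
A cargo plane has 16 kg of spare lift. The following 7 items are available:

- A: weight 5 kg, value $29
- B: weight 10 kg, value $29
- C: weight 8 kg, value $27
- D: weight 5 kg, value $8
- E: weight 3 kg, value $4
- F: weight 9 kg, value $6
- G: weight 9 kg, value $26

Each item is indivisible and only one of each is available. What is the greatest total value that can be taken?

Check high-value combinations within 16 kg:
- A+C+E: weight 5+8+3=16, value 29+27+4=60
- A+B: weight 5+10=15, value 29+29=58
- A+C: weight 5+8=13, value 29+27=56
- A+G: weight 5+9=14, value 29+26=55
Best: $60.

$60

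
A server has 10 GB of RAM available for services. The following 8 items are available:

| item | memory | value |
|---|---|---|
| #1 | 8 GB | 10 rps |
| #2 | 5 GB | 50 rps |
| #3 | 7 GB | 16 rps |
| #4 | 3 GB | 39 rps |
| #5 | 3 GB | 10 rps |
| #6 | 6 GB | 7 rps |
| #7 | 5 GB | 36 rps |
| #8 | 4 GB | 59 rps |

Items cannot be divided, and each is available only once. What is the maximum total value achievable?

109 rps

Check high-value combinations within 10 GB:
- #2+#8: memory 5+4=9, value 50+59=109
- #4+#5+#8: memory 3+3+4=10, value 39+10+59=108
- #4+#8: memory 3+4=7, value 39+59=98
Best: 109 rps.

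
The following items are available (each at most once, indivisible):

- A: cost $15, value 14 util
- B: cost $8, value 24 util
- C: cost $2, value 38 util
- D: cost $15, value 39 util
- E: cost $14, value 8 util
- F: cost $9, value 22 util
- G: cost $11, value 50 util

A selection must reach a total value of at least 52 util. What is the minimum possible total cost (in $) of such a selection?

Subsets with value ≥ 52, sorted by total cost:
- B+C: cost 10, value 62
- C+F: cost 11, value 60
Minimum cost: 10 $.

10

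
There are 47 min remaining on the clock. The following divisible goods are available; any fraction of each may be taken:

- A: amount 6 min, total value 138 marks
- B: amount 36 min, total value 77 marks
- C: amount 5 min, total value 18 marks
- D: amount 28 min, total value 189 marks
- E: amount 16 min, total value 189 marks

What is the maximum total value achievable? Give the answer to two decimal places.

495.75

Take in order of value per unit:
- A (138/6 per unit): all 6 → value 138, running total 138.00
- E (189/16 per unit): all 16 → value 189, running total 327.00
- D (189/28 per unit): 25 of 28 → value 25×189/28 = 168.7500, running total 495.75
Total 495.75.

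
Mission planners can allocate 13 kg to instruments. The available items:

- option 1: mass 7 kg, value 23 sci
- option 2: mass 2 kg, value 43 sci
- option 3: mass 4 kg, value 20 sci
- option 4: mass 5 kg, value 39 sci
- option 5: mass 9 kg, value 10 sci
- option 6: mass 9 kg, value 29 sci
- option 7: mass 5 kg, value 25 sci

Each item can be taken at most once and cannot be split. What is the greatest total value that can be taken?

107 sci

Check high-value combinations within 13 kg:
- option 2+option 4+option 7: mass 2+5+5=12, value 43+39+25=107
- option 2+option 3+option 4: mass 2+4+5=11, value 43+20+39=102
- option 2+option 3+option 7: mass 2+4+5=11, value 43+20+25=88
- option 1+option 2+option 3: mass 7+2+4=13, value 23+43+20=86
- option 2+option 4: mass 2+5=7, value 43+39=82
Best: 107 sci.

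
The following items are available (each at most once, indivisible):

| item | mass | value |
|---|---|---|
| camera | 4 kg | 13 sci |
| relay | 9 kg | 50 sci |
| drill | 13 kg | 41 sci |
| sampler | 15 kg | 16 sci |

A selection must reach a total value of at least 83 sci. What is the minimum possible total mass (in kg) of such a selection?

Subsets with value ≥ 83, sorted by total mass:
- relay+drill: mass 22, value 91
- camera+relay+drill: mass 26, value 104
Minimum mass: 22 kg.

22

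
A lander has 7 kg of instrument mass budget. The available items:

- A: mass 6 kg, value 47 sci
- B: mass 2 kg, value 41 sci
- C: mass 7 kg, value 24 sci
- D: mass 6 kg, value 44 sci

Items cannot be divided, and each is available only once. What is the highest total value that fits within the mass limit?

47 sci

Check high-value combinations within 7 kg:
- A: mass 6, value 47
- D: mass 6, value 44
- B: mass 2, value 41
- C: mass 7, value 24
Best: 47 sci.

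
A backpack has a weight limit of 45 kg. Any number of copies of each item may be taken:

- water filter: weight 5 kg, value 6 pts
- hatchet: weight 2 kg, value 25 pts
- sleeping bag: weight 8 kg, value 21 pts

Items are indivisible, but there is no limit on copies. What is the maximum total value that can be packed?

Best value-per-unit is hatchet at 25/2, and filling with it alone uses weight 22×2=44. No mix of the others beats 22×25 = 550.

550 pts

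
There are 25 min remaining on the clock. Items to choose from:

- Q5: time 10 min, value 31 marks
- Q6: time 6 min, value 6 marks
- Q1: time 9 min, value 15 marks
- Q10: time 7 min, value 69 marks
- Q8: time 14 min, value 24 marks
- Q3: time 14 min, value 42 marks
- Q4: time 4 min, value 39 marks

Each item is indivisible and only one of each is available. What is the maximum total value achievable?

150 marks

Check high-value combinations within 25 min:
- Q10+Q3+Q4: time 7+14+4=25, value 69+42+39=150
- Q5+Q10+Q4: time 10+7+4=21, value 31+69+39=139
- Q10+Q8+Q4: time 7+14+4=25, value 69+24+39=132
Best: 150 marks.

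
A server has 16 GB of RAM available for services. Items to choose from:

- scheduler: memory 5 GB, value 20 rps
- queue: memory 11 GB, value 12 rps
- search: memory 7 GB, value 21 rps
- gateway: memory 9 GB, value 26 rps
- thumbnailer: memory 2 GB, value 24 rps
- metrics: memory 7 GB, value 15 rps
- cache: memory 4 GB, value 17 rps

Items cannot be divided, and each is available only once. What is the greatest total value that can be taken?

Check high-value combinations within 16 GB:
- scheduler+gateway+thumbnailer: memory 5+9+2=16, value 20+26+24=70
- gateway+thumbnailer+cache: memory 9+2+4=15, value 26+24+17=67
- scheduler+search+thumbnailer: memory 5+7+2=14, value 20+21+24=65
- search+thumbnailer+cache: memory 7+2+4=13, value 21+24+17=62
- scheduler+thumbnailer+cache: memory 5+2+4=11, value 20+24+17=61
Best: 70 rps.

70 rps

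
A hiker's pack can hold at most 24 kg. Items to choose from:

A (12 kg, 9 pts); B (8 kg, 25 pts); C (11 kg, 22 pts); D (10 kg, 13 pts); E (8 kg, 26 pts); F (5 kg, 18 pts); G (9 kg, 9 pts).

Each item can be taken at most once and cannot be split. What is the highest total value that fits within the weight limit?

69 pts

Check high-value combinations within 24 kg:
- B+E+F: weight 8+8+5=21, value 25+26+18=69
- C+E+F: weight 11+8+5=24, value 22+26+18=66
- B+C+F: weight 8+11+5=24, value 25+22+18=65
Best: 69 pts.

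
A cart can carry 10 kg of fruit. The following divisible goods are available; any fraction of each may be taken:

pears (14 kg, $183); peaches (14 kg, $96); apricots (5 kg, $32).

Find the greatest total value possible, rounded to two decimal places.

130.71

Take in order of value per unit:
- pears (183/14 per unit): 10 of 14 → value 10×183/14 = 130.7143, running total 130.71
Total 130.71.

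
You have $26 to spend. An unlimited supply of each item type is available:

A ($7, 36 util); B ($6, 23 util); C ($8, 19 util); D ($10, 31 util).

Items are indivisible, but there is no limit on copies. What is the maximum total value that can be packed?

118 util

Best value-per-unit is A at 36/7; filling with it alone gives 3×36 = 108.
Optimal mix: 2×A + 2×B → cost 26, value 118.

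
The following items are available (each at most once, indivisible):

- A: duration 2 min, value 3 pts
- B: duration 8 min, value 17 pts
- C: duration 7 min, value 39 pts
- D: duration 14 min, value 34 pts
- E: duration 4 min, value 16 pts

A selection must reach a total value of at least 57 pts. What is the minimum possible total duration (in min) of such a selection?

Subsets with value ≥ 57, sorted by total duration:
- A+C+E: duration 13, value 58
- A+B+C: duration 17, value 59
- B+C+E: duration 19, value 72
- A+B+C+E: duration 21, value 75
Minimum duration: 13 min.

13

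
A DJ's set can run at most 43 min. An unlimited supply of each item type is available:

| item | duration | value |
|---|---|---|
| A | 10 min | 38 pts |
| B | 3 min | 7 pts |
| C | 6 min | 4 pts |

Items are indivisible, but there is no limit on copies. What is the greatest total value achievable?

Best value-per-unit is A at 38/10; filling with it alone gives 4×38 = 152.
Optimal mix: 4×A + 1×B → duration 43, value 159.

159 pts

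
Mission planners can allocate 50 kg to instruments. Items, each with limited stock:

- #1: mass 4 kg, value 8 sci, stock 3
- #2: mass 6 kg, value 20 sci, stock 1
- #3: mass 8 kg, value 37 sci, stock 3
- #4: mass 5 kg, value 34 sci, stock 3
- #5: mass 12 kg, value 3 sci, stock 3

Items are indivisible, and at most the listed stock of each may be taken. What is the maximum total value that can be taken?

241 sci

Top feasible selections:
- 1×#1 + 1×#2 + 3×#3 + 3×#4: mass 49, value 241
- 1×#2 + 3×#3 + 3×#4: mass 45, value 233
- 2×#1 + 3×#3 + 3×#4: mass 47, value 229
- 1×#1 + 3×#3 + 3×#4: mass 43, value 221
Best: 241 sci.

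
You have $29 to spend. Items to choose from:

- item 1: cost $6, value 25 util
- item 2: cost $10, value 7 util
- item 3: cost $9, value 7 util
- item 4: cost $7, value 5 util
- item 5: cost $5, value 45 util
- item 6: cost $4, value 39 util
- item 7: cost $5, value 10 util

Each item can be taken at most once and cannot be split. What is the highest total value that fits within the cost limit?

126 util

This is a 0/1 knapsack; check combinations near the capacity.
- item 1+item 3+item 5+item 6+item 7: cost 6+9+5+4+5=29, value 25+7+45+39+10=126
- item 1+item 4+item 5+item 6+item 7: cost 6+7+5+4+5=27, value 25+5+45+39+10=124
- item 1+item 5+item 6+item 7: cost 6+5+4+5=20, value 25+45+39+10=119
- item 1+item 3+item 5+item 6: cost 6+9+5+4=24, value 25+7+45+39=116
Best: 126 util.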